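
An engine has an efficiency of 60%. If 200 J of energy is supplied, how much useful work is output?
W_out = η·W_in = 0.6·200 = 120.0 J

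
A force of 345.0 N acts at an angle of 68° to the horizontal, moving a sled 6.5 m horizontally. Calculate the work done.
W = F·d·cosθ = (345.0)(6.5)cos(68°) = 840.1 J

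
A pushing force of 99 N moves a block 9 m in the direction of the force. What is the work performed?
W = F·d = (99)(9) = 891.0 J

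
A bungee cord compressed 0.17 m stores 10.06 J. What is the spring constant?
k = 2·PE/x² = 2·10.06/(0.17)² = 696.2 N/m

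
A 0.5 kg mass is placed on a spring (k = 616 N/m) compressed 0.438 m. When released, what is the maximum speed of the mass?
½kx² = ½mv² ⇒ v = x√(k/m) = (0.438)√(616/0.5) = 15.37 m/s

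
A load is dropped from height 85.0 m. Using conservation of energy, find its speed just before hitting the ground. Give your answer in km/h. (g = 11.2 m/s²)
mgh = ½mv² ⇒ v = √(2gh) = √(2·11.2·85.0) = 43.6348 m/s = 157.1 km/h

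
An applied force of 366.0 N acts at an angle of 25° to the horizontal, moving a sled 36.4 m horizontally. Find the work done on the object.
W = F·d·cosθ = (366.0)(36.4)cos(25°) = 12070 J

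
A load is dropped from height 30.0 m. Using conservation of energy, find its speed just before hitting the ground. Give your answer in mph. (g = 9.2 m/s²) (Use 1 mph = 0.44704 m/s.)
mgh = ½mv² ⇒ v = √(2gh) = √(2·9.2·30.0) = 23.4947 m/s = 52.56 mph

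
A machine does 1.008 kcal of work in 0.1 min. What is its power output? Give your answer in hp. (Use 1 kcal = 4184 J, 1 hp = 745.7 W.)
Convert to SI: W = 4217.47 J, t = 6.0 s
P = W/t = 4217.47/6.0 = 702.912 W = 0.9426 hp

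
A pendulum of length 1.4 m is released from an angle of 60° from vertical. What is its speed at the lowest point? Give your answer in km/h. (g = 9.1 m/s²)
h = L(1 − cosθ) = 1.4(1 − cos60°) = 0.7 m
v = √(2gh) = √(2·9.1·0.7) = 3.56931 m/s = 12.85 km/h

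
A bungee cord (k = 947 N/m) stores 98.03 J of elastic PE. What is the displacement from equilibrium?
x = √(2·PE/k) = √(2·98.03/947) = 0.455 m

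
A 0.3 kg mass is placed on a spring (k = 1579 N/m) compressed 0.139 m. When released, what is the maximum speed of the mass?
½kx² = ½mv² ⇒ v = x√(k/m) = (0.139)√(1579/0.3) = 10.08 m/s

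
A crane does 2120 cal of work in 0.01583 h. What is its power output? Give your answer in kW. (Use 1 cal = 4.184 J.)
Convert to SI: W = 8870.08 J, t = 56.988 s
P = W/t = 8870.08/56.988 = 155.648 W = 0.1556 kW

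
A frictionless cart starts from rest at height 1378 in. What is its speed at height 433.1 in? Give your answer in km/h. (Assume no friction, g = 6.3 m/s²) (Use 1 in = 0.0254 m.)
Convert to SI: h₁−h₂ = 24.0005 m
mgh₁ = mgh₂ + ½mv² ⇒ v = √(2g(h₁−h₂)) = √(2·6.3·24.0005) = 17.3898 m/s = 62.6 km/h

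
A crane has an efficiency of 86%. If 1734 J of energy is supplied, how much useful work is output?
W_out = η·W_in = 0.86·1734 = 1491.24 J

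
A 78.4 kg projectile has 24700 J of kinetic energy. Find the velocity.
v = √(2·KE/m) = √(2·24700/78.4) = 25.1 m/s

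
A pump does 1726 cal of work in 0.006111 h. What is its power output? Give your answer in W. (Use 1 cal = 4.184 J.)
Convert to SI: W = 7221.58 J, t = 21.9996 s
P = W/t = 7221.58/21.9996 = 328.3 W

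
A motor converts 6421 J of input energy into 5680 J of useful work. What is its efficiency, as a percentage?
η = W_out/W_in = 5680/6421 = 88.46%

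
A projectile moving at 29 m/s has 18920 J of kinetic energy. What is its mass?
m = 2·KE/v² = 2·18920/(29)² = 44.99 kg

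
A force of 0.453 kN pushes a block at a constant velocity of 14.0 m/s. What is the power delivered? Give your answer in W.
Convert to SI: F = 453.0 N, v = 14.0 m/s
P = Fv = (453.0)(14.0) = 6342 W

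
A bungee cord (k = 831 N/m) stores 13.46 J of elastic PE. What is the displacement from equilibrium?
x = √(2·PE/k) = √(2·13.46/831) = 0.18 m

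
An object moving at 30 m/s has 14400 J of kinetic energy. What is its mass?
m = 2·KE/v² = 2·14400/(30)² = 32.0 kg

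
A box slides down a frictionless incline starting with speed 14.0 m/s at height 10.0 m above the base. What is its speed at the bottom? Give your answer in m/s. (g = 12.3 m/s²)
½mv₀² + mgh = ½mv² ⇒ v = √(v₀² + 2gh) = √(14.0² + 2·12.3·10.0) = 21.02 m/s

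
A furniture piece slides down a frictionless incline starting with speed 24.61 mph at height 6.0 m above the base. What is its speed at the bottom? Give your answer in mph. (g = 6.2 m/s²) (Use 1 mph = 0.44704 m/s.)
Convert to SI: v₀ = 11.0017 m/s, h = 6.0 m
½mv₀² + mgh = ½mv² ⇒ v = √(v₀² + 2gh) = √(11.0017² + 2·6.2·6.0) = 13.9799 m/s = 31.27 mph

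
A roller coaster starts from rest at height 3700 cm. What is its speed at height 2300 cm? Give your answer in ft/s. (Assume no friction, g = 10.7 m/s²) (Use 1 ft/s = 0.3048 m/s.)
Convert to SI: h₁−h₂ = 14.0 m
mgh₁ = mgh₂ + ½mv² ⇒ v = √(2g(h₁−h₂)) = √(2·10.7·14.0) = 17.309 m/s = 56.79 ft/s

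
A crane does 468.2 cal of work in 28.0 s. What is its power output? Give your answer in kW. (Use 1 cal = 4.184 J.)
Convert to SI: W = 1958.95 J, t = 28.0 s
P = W/t = 1958.95/28.0 = 69.9625 W = 0.06996 kW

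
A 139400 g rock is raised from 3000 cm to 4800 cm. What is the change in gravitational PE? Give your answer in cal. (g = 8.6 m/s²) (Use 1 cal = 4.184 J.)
Convert to SI: m = 139.4 kg, Δh = 18.0 m
ΔPE = mgΔh = (139.4)(8.6)(18.0) = 21579.1 J = 5158 cal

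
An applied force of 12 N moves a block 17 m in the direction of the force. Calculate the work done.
W = F·d = (12)(17) = 204.0 J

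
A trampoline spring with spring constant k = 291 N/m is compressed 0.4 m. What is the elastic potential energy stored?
PE = ½kx² = ½(291)(0.4)² = 23.28 J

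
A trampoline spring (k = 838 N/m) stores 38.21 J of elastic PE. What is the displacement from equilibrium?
x = √(2·PE/k) = √(2·38.21/838) = 0.302 m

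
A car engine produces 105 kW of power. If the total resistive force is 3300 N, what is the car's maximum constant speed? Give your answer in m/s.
P = Fv ⇒ v = P/F = 105000 W/3300.0 N = 31.82 m/s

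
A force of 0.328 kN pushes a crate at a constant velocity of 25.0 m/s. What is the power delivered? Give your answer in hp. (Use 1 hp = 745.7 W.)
Convert to SI: F = 328.0 N, v = 25.0 m/s
P = Fv = (328.0)(25.0) = 8200.0 W = 11.0 hp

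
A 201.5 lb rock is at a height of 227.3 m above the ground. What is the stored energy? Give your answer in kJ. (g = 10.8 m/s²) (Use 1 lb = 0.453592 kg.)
Convert to SI: m = 91.3988 kg, h = 227.3 m
PE = mgh = (91.3988)(10.8)(227.3) = 224369 J = 224.4 kJ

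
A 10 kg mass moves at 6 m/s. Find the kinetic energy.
KE = ½mv² = ½(10)(6)² = 180.0 J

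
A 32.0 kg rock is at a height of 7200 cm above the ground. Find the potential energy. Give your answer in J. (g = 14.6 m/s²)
Convert to SI: m = 32.0 kg, h = 72.0 m
PE = mgh = (32.0)(14.6)(72.0) = 33640 J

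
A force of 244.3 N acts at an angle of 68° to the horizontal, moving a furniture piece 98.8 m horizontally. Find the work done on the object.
W = F·d·cosθ = (244.3)(98.8)cos(68°) = 9042 J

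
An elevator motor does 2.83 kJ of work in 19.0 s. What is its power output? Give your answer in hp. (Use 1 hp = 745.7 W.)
Convert to SI: W = 2830.0 J, t = 19.0 s
P = W/t = 2830.0/19.0 = 148.947 W = 0.1997 hp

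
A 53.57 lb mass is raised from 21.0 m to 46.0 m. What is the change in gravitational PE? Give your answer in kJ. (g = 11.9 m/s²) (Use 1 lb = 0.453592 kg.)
Convert to SI: m = 24.2989 kg, Δh = 25.0 m
ΔPE = mgΔh = (24.2989)(11.9)(25.0) = 7228.93 J = 7.229 kJ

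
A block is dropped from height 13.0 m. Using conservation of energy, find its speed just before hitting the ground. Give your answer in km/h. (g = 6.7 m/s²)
mgh = ½mv² ⇒ v = √(2gh) = √(2·6.7·13.0) = 13.1985 m/s = 47.51 km/h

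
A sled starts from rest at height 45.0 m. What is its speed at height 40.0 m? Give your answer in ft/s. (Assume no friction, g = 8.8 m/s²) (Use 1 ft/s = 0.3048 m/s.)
mgh₁ = mgh₂ + ½mv² ⇒ v = √(2g(h₁−h₂)) = √(2·8.8·5.0) = 9.38083 m/s = 30.78 ft/s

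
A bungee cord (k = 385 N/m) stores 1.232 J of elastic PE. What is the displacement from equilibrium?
x = √(2·PE/k) = √(2·1.232/385) = 0.08 m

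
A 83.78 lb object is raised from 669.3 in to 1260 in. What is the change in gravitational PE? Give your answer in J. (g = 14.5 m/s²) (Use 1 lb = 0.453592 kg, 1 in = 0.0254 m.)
Convert to SI: m = 38.0019 kg, Δh = 15.0038 m
ΔPE = mgΔh = (38.0019)(14.5)(15.0038) = 8268 J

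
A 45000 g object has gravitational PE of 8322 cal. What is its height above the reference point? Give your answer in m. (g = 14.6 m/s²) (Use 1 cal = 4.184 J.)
Convert to SI: m = 45.0 kg, PE = 34819.2 J
h = PE/(mg) = 34819.2/(45.0·14.6) = 53.0 m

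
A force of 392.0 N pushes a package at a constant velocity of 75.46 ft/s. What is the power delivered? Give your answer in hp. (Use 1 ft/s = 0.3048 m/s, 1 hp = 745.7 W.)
Convert to SI: F = 392.0 N, v = 23.0002 m/s
P = Fv = (392.0)(23.0002) = 9016.08 W = 12.09 hp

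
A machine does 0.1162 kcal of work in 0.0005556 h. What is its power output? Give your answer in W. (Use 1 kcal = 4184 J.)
Convert to SI: W = 486.181 J, t = 2.00016 s
P = W/t = 486.181/2.00016 = 243.1 W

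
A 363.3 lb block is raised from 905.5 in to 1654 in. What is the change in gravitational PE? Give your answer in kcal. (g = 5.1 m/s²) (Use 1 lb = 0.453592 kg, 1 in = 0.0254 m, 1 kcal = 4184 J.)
Convert to SI: m = 164.79 kg, Δh = 19.0119 m
ΔPE = mgΔh = (164.79)(5.1)(19.0119) = 15978.1 J = 3.819 kcal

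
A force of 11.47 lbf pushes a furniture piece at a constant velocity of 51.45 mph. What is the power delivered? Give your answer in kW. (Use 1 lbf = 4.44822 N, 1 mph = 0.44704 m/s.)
Convert to SI: F = 51.0211 N, v = 23.0002 m/s
P = Fv = (51.0211)(23.0002) = 1173.496 W = 1.173 kW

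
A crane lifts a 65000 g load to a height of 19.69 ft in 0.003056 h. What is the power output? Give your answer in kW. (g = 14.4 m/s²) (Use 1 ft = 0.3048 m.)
Convert to SI: m = 65.0 kg, h = 6.00151 m, t = 11.0016 s
P = mgh/t = (65.0)(14.4)(6.00151)/11.0016 = 510.6 W = 0.5106 kW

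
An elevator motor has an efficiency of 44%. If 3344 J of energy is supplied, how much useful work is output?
W_out = η·W_in = 0.44·3344 = 1471.36 J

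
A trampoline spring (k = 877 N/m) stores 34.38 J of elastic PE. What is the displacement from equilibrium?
x = √(2·PE/k) = √(2·34.38/877) = 0.28 m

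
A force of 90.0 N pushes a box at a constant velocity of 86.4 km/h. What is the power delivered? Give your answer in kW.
Convert to SI: F = 90.0 N, v = 24.0 m/s
P = Fv = (90.0)(24.0) = 2160.0 W = 2.16 kW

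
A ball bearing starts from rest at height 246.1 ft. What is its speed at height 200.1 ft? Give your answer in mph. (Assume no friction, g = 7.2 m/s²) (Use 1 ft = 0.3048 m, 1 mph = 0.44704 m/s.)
Convert to SI: h₁−h₂ = 14.0208 m
mgh₁ = mgh₂ + ½mv² ⇒ v = √(2g(h₁−h₂)) = √(2·7.2·14.0208) = 14.2091 m/s = 31.78 mph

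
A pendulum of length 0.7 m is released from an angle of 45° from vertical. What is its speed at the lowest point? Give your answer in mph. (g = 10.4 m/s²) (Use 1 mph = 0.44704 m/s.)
h = L(1 − cosθ) = 0.7(1 − cos45°) = 0.205025 m
v = √(2gh) = √(2·10.4·0.205025) = 2.06507 m/s = 4.619 mph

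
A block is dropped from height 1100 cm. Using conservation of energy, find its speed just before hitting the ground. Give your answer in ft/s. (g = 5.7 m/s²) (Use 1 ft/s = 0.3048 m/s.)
Convert to SI: h = 11.0 m
mgh = ½mv² ⇒ v = √(2gh) = √(2·5.7·11.0) = 11.1982 m/s = 36.74 ft/s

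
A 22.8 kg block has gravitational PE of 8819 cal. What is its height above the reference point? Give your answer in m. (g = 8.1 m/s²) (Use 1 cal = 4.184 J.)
Convert to SI: m = 22.8 kg, PE = 36898.7 J
h = PE/(mg) = 36898.7/(22.8·8.1) = 199.8 m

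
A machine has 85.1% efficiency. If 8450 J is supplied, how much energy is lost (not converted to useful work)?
W_lost = W_in(1 − η) = 8450·(1 − 0.851) = 1259 J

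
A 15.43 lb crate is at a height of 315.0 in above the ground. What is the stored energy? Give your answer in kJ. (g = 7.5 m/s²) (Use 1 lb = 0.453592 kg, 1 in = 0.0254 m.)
Convert to SI: m = 6.99892 kg, h = 8.001 m
PE = mgh = (6.99892)(7.5)(8.001) = 419.988 J = 0.42 kJ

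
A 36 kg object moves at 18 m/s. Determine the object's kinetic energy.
KE = ½mv² = ½(36)(18)² = 5832.0 J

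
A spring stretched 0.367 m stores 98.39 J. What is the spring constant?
k = 2·PE/x² = 2·98.39/(0.367)² = 1461 N/m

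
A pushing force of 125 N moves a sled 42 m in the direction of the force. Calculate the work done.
W = F·d = (125)(42) = 5250 J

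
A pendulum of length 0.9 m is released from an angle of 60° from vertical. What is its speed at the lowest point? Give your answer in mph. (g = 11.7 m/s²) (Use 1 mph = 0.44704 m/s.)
h = L(1 − cosθ) = 0.9(1 − cos60°) = 0.45 m
v = √(2gh) = √(2·11.7·0.45) = 3.245 m/s = 7.259 mph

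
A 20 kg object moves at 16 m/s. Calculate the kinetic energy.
KE = ½mv² = ½(20)(16)² = 2560.0 J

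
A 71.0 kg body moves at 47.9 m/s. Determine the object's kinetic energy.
KE = ½mv² = ½(71.0)(47.9)² = 81450 J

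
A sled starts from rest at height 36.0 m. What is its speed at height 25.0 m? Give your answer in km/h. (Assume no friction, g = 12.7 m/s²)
mgh₁ = mgh₂ + ½mv² ⇒ v = √(2g(h₁−h₂)) = √(2·12.7·11.0) = 16.71526 m/s = 60.17 km/h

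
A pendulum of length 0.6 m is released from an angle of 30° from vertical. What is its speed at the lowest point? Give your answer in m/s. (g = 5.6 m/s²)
h = L(1 − cosθ) = 0.6(1 − cos30°) = 0.0803848 m
v = √(2gh) = √(2·5.6·0.0803848) = 0.9488 m/s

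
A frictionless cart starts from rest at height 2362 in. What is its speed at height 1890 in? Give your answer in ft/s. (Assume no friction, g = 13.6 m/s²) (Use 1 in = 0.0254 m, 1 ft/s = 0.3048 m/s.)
Convert to SI: h₁−h₂ = 11.9888 m
mgh₁ = mgh₂ + ½mv² ⇒ v = √(2g(h₁−h₂)) = √(2·13.6·11.9888) = 18.0581 m/s = 59.25 ft/s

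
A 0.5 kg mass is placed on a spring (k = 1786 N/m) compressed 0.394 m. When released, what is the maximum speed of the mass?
½kx² = ½mv² ⇒ v = x√(k/m) = (0.394)√(1786/0.5) = 23.55 m/s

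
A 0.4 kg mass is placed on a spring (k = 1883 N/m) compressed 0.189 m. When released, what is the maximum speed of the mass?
½kx² = ½mv² ⇒ v = x√(k/m) = (0.189)√(1883/0.4) = 12.97 m/s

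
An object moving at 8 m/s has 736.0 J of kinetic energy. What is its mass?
m = 2·KE/v² = 2·736.0/(8)² = 23.0 kg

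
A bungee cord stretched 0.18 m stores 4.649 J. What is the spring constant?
k = 2·PE/x² = 2·4.649/(0.18)² = 287.0 N/m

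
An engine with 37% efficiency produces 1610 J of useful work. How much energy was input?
W_in = W_out/η = 1610/0.37 = 4351 J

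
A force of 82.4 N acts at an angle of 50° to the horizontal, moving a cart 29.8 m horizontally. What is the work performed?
W = F·d·cosθ = (82.4)(29.8)cos(50°) = 1578 J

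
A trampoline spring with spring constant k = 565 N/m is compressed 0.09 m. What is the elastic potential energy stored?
PE = ½kx² = ½(565)(0.09)² = 2.288 J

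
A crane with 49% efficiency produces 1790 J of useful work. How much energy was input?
W_in = W_out/η = 1790/0.49 = 3653 J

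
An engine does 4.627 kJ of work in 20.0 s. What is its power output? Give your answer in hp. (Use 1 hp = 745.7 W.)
Convert to SI: W = 4627.0 J, t = 20.0 s
P = W/t = 4627.0/20.0 = 231.35 W = 0.3102 hp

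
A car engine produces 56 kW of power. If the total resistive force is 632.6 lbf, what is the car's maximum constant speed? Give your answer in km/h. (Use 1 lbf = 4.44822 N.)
Convert to SI: F = 2813.94 N
P = Fv ⇒ v = P/F = 56000 W/2813.94 N = 19.9009 m/s = 71.64 km/h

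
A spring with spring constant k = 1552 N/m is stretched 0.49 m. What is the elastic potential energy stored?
PE = ½kx² = ½(1552)(0.49)² = 186.3 J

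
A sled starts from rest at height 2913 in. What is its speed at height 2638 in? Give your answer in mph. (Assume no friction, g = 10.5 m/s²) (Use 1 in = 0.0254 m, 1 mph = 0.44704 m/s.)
Convert to SI: h₁−h₂ = 6.985 m
mgh₁ = mgh₂ + ½mv² ⇒ v = √(2g(h₁−h₂)) = √(2·10.5·6.985) = 12.1114 m/s = 27.09 mph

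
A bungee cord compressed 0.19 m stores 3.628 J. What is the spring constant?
k = 2·PE/x² = 2·3.628/(0.19)² = 201.0 N/m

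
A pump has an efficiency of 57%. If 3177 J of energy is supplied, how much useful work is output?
W_out = η·W_in = 0.57·3177 = 1810.89 J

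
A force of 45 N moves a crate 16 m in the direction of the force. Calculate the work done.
W = F·d = (45)(16) = 720.0 J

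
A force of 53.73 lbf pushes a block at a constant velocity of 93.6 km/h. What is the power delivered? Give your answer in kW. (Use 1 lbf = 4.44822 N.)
Convert to SI: F = 239.003 N, v = 26.0 m/s
P = Fv = (239.003)(26.0) = 6214.07 W = 6.214 kW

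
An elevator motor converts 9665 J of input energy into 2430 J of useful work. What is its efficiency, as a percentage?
η = W_out/W_in = 2430/9665 = 25.14%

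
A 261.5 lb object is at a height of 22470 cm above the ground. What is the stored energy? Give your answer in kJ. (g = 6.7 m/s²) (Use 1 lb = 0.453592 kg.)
Convert to SI: m = 118.614 kg, h = 224.7 m
PE = mgh = (118.614)(6.7)(224.7) = 178573 J = 178.6 kJ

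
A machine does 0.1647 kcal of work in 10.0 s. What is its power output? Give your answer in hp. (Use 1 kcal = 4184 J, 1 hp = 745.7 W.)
Convert to SI: W = 689.105 J, t = 10.0 s
P = W/t = 689.105/10.0 = 68.9105 W = 0.09241 hp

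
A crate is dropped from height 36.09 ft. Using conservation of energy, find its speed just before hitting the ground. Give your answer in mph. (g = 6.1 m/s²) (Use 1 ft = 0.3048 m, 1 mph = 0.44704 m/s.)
Convert to SI: h = 11.0002 m
mgh = ½mv² ⇒ v = √(2gh) = √(2·6.1·11.0002) = 11.5846 m/s = 25.91 mph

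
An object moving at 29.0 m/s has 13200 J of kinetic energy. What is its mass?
m = 2·KE/v² = 2·13200/(29.0)² = 31.39 kg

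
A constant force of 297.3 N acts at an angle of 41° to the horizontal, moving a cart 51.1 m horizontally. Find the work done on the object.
W = F·d·cosθ = (297.3)(51.1)cos(41°) = 11470 J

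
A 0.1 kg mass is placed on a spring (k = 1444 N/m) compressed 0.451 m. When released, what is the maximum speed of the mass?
½kx² = ½mv² ⇒ v = x√(k/m) = (0.451)√(1444/0.1) = 54.2 m/s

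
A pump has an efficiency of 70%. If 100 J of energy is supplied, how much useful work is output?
W_out = η·W_in = 0.7·100 = 70.0 J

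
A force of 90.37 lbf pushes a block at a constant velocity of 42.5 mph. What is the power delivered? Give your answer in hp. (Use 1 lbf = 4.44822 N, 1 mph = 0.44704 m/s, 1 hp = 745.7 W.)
Convert to SI: F = 401.986 N, v = 18.9992 m/s
P = Fv = (401.986)(18.9992) = 7637.41 W = 10.24 hp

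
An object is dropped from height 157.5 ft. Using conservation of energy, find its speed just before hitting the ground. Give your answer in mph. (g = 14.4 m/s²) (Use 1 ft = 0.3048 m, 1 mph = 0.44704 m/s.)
Convert to SI: h = 48.006 m
mgh = ½mv² ⇒ v = √(2gh) = √(2·14.4·48.006) = 37.183 m/s = 83.18 mph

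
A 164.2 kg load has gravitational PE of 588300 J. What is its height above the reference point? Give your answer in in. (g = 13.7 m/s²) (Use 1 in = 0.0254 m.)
h = PE/(mg) = 588300/(164.2·13.7) = 261.52 m = 10300 in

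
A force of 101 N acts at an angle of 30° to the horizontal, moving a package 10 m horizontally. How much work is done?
W = F·d·cosθ = (101)(10)cos(30°) = 874.7 J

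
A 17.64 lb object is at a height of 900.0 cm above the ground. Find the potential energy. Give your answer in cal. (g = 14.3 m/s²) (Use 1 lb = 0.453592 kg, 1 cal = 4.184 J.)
Convert to SI: m = 8.00136 kg, h = 9.0 m
PE = mgh = (8.00136)(14.3)(9.0) = 1029.78 J = 246.1 cal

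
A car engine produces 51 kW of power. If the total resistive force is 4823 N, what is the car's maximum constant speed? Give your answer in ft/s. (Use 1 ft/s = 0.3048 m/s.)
P = Fv ⇒ v = P/F = 51000 W/4823.0 N = 10.5743 m/s = 34.69 ft/s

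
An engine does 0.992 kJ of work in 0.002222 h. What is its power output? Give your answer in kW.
Convert to SI: W = 992.0 J, t = 7.9992 s
P = W/t = 992.0/7.9992 = 124.012 W = 0.124 kW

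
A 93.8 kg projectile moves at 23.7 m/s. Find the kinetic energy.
KE = ½mv² = ½(93.8)(23.7)² = 26340 J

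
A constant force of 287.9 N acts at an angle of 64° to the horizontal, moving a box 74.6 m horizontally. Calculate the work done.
W = F·d·cosθ = (287.9)(74.6)cos(64°) = 9415 J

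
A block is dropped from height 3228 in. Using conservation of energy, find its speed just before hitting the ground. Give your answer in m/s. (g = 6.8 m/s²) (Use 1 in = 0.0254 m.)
Convert to SI: h = 81.9912 m
mgh = ½mv² ⇒ v = √(2gh) = √(2·6.8·81.9912) = 33.39 m/s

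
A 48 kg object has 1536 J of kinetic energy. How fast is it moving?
v = √(2·KE/m) = √(2·1536/48) = 8.0 m/s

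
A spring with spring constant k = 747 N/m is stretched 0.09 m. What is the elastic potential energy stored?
PE = ½kx² = ½(747)(0.09)² = 3.025 J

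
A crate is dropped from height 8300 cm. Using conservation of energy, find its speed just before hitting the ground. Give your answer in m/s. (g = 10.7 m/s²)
Convert to SI: h = 83.0 m
mgh = ½mv² ⇒ v = √(2gh) = √(2·10.7·83.0) = 42.14 m/s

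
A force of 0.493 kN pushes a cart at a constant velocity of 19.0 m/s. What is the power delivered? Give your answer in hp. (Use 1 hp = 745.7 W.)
Convert to SI: F = 493.0 N, v = 19.0 m/s
P = Fv = (493.0)(19.0) = 9367.0 W = 12.56 hp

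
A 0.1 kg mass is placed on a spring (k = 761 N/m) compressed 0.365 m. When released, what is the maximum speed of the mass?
½kx² = ½mv² ⇒ v = x√(k/m) = (0.365)√(761/0.1) = 31.84 m/s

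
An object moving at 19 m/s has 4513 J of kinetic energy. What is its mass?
m = 2·KE/v² = 2·4513/(19)² = 25.0 kg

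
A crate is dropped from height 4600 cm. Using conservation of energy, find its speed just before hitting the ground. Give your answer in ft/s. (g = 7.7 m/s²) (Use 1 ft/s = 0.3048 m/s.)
Convert to SI: h = 46.0 m
mgh = ½mv² ⇒ v = √(2gh) = √(2·7.7·46.0) = 26.6158 m/s = 87.32 ft/s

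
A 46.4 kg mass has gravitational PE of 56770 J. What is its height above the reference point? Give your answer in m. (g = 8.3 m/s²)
h = PE/(mg) = 56770.0/(46.4·8.3) = 147.4 m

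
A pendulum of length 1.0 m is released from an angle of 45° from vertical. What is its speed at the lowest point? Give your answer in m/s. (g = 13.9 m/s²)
h = L(1 − cosθ) = 1.0(1 − cos45°) = 0.292893 m
v = √(2gh) = √(2·13.9·0.292893) = 2.853 m/s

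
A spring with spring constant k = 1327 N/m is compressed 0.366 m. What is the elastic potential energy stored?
PE = ½kx² = ½(1327)(0.366)² = 88.88 J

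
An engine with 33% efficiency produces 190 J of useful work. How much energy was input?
W_in = W_out/η = 190/0.33 = 575.8 J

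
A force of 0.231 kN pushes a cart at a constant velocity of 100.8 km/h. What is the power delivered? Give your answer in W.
Convert to SI: F = 231.0 N, v = 28.0 m/s
P = Fv = (231.0)(28.0) = 6468 W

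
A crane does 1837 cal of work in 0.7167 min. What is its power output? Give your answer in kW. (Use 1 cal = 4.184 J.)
Convert to SI: W = 7686.01 J, t = 43.002 s
P = W/t = 7686.01/43.002 = 178.736 W = 0.1787 kW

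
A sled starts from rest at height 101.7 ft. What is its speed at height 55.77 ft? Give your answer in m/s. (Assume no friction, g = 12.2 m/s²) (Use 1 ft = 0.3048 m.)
Convert to SI: h₁−h₂ = 13.9995 m
mgh₁ = mgh₂ + ½mv² ⇒ v = √(2g(h₁−h₂)) = √(2·12.2·13.9995) = 18.48 m/s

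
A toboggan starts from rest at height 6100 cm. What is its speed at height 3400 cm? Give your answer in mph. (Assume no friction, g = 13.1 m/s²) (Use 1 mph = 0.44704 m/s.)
Convert to SI: h₁−h₂ = 27.0 m
mgh₁ = mgh₂ + ½mv² ⇒ v = √(2g(h₁−h₂)) = √(2·13.1·27.0) = 26.597 m/s = 59.5 mph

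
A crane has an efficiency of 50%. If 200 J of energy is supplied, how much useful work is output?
W_out = η·W_in = 0.5·200 = 100.0 J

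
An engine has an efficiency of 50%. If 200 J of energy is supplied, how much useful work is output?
W_out = η·W_in = 0.5·200 = 100.0 J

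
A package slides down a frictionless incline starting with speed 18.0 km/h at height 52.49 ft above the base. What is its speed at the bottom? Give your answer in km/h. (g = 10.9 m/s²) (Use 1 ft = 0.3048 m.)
Convert to SI: v₀ = 5.0 m/s, h = 15.999 m
½mv₀² + mgh = ½mv² ⇒ v = √(v₀² + 2gh) = √(5.0² + 2·10.9·15.999) = 19.3333 m/s = 69.6 km/h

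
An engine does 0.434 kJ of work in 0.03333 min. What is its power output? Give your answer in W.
Convert to SI: W = 434.0 J, t = 1.9998 s
P = W/t = 434.0/1.9998 = 217.0 W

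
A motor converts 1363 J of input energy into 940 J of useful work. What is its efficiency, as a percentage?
η = W_out/W_in = 940/1363 = 68.97%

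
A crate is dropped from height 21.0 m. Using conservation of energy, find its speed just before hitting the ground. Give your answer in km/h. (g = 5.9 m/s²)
mgh = ½mv² ⇒ v = √(2gh) = √(2·5.9·21.0) = 15.7417 m/s = 56.67 km/h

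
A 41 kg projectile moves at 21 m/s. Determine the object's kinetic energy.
KE = ½mv² = ½(41)(21)² = 9040.5 J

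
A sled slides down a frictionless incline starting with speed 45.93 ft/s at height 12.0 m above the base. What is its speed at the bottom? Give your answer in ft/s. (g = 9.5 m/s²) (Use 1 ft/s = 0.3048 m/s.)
Convert to SI: v₀ = 13.9995 m/s, h = 12.0 m
½mv₀² + mgh = ½mv² ⇒ v = √(v₀² + 2gh) = √(13.9995² + 2·9.5·12.0) = 20.5909 m/s = 67.56 ft/s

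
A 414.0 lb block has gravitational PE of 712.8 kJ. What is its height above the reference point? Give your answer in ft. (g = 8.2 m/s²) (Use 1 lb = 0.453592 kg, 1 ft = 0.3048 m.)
Convert to SI: m = 187.787 kg, PE = 712800 J
h = PE/(mg) = 712800/(187.787·8.2) = 462.901 m = 1519 ft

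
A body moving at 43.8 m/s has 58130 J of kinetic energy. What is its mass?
m = 2·KE/v² = 2·58130/(43.8)² = 60.6 kg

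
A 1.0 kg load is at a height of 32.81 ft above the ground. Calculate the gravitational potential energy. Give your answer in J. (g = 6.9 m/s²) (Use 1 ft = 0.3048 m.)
Convert to SI: m = 1.0 kg, h = 10.0005 m
PE = mgh = (1.0)(6.9)(10.0005) = 69.0 J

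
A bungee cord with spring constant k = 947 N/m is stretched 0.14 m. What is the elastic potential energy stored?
PE = ½kx² = ½(947)(0.14)² = 9.281 J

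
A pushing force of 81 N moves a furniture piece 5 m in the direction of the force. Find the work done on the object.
W = F·d = (81)(5) = 405.0 J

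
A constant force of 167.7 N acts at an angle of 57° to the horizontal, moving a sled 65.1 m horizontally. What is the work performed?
W = F·d·cosθ = (167.7)(65.1)cos(57°) = 5946 J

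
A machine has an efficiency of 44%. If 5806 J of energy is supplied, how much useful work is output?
W_out = η·W_in = 0.44·5806 = 2554.64 J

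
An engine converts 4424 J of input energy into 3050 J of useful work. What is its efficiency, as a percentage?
η = W_out/W_in = 3050/4424 = 68.94%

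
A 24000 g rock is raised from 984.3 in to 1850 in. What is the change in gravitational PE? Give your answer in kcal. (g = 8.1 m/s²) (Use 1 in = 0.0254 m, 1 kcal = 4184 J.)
Convert to SI: m = 24.0 kg, Δh = 21.9888 m
ΔPE = mgΔh = (24.0)(8.1)(21.9888) = 4274.62 J = 1.022 kcal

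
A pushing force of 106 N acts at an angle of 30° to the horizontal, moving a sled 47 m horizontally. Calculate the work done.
W = F·d·cosθ = (106)(47)cos(30°) = 4315 J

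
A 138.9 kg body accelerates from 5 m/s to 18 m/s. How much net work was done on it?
W = ΔKE = ½m(v₂² − v₁²) = ½(138.9)(18² − 5²) = 20765.55 J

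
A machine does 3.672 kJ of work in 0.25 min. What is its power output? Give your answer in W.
Convert to SI: W = 3672.0 J, t = 15.0 s
P = W/t = 3672.0/15.0 = 244.8 W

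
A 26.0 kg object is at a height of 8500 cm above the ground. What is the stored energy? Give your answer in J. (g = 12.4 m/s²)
Convert to SI: m = 26.0 kg, h = 85.0 m
PE = mgh = (26.0)(12.4)(85.0) = 27400 J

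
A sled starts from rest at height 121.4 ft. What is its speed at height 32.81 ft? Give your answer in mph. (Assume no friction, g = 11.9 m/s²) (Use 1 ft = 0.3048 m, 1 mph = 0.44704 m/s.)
Convert to SI: h₁−h₂ = 27.0022 m
mgh₁ = mgh₂ + ½mv² ⇒ v = √(2g(h₁−h₂)) = √(2·11.9·27.0022) = 25.3506 m/s = 56.71 mph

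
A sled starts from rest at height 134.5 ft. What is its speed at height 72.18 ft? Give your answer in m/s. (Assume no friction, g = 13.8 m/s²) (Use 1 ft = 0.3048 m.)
Convert to SI: h₁−h₂ = 18.9951 m
mgh₁ = mgh₂ + ½mv² ⇒ v = √(2g(h₁−h₂)) = √(2·13.8·18.9951) = 22.9 m/s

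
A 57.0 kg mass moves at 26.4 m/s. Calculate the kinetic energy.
KE = ½mv² = ½(57.0)(26.4)² = 19860 J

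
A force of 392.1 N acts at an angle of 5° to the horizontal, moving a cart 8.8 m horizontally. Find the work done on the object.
W = F·d·cosθ = (392.1)(8.8)cos(5°) = 3437 J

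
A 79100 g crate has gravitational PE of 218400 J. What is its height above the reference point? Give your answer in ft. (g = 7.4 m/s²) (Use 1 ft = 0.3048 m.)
Convert to SI: m = 79.1 kg, PE = 218400 J
h = PE/(mg) = 218400/(79.1·7.4) = 373.116 m = 1224 ft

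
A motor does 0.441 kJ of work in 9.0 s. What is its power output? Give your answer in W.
Convert to SI: W = 441.0 J, t = 9.0 s
P = W/t = 441.0/9.0 = 49.0 W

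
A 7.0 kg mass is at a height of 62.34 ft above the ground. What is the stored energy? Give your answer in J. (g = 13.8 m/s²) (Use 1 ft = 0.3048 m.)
Convert to SI: m = 7.0 kg, h = 19.0012 m
PE = mgh = (7.0)(13.8)(19.0012) = 1836 J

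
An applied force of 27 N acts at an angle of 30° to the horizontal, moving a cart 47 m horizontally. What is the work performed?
W = F·d·cosθ = (27)(47)cos(30°) = 1099 J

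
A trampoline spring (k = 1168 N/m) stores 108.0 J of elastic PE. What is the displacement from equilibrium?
x = √(2·PE/k) = √(2·108.0/1168) = 0.43 m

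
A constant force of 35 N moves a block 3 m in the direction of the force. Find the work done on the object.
W = F·d = (35)(3) = 105.0 J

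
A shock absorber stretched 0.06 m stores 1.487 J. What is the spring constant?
k = 2·PE/x² = 2·1.487/(0.06)² = 826.1 N/m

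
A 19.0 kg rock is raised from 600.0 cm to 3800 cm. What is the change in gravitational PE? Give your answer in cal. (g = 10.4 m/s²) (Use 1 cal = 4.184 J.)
Convert to SI: m = 19.0 kg, Δh = 32.0 m
ΔPE = mgΔh = (19.0)(10.4)(32.0) = 6323.2 J = 1511 cal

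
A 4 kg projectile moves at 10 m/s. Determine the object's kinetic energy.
KE = ½mv² = ½(4)(10)² = 200.0 J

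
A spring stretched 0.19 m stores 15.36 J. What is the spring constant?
k = 2·PE/x² = 2·15.36/(0.19)² = 851.0 N/m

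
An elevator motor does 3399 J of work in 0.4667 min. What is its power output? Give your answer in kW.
Convert to SI: W = 3399.0 J, t = 28.002 s
P = W/t = 3399.0/28.002 = 121.384 W = 0.1214 kW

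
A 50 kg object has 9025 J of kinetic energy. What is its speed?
v = √(2·KE/m) = √(2·9025/50) = 19.0 m/s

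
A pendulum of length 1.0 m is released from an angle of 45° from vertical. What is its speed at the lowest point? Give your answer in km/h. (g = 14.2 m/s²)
h = L(1 − cosθ) = 1.0(1 − cos45°) = 0.292893 m
v = √(2gh) = √(2·14.2·0.292893) = 2.88412 m/s = 10.38 km/h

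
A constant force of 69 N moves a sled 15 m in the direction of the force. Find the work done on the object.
W = F·d = (69)(15) = 1035 J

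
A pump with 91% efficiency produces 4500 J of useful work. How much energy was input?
W_in = W_out/η = 4500/0.91 = 4945 J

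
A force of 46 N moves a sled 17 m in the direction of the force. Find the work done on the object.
W = F·d = (46)(17) = 782.0 J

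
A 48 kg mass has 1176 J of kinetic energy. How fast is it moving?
v = √(2·KE/m) = √(2·1176/48) = 7.0 m/s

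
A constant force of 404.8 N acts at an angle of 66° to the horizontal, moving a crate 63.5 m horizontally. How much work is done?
W = F·d·cosθ = (404.8)(63.5)cos(66°) = 10460 J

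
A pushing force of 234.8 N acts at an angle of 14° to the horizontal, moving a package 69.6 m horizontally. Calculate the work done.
W = F·d·cosθ = (234.8)(69.6)cos(14°) = 15860 J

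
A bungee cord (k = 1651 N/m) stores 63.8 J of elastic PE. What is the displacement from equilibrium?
x = √(2·PE/k) = √(2·63.8/1651) = 0.278 m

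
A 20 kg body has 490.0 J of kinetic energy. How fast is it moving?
v = √(2·KE/m) = √(2·490.0/20) = 7.0 m/s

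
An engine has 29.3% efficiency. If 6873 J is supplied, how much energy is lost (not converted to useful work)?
W_lost = W_in(1 − η) = 6873·(1 − 0.293) = 4859 J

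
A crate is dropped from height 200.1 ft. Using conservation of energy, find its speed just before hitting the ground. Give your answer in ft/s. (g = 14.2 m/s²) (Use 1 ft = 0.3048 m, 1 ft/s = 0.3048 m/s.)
Convert to SI: h = 60.9905 m
mgh = ½mv² ⇒ v = √(2gh) = √(2·14.2·60.9905) = 41.6189 m/s = 136.5 ft/s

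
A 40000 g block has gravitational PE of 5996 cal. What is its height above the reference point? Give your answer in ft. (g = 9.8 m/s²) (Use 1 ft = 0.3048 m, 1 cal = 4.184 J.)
Convert to SI: m = 40.0 kg, PE = 25087.3 J
h = PE/(mg) = 25087.3/(40.0·9.8) = 63.9981 m = 210.0 ft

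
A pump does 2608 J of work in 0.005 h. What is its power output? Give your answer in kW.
Convert to SI: W = 2608.0 J, t = 18.0 s
P = W/t = 2608.0/18.0 = 144.889 W = 0.1449 kW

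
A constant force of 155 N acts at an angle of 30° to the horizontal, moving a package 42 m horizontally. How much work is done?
W = F·d·cosθ = (155)(42)cos(30°) = 5638 J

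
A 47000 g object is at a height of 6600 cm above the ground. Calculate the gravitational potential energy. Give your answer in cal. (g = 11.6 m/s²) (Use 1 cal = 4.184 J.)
Convert to SI: m = 47.0 kg, h = 66.0 m
PE = mgh = (47.0)(11.6)(66.0) = 35983.2 J = 8600 cal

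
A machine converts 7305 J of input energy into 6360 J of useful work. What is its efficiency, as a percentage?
η = W_out/W_in = 6360/7305 = 87.06%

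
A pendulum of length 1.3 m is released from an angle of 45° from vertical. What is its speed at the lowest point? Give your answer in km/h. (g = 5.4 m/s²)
h = L(1 − cosθ) = 1.3(1 − cos45°) = 0.380761 m
v = √(2gh) = √(2·5.4·0.380761) = 2.02786 m/s = 7.3 km/h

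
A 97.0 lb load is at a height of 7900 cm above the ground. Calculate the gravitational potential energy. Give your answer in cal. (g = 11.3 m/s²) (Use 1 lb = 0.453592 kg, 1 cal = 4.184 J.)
Convert to SI: m = 43.9984 kg, h = 79.0 m
PE = mgh = (43.9984)(11.3)(79.0) = 39277.4 J = 9388 cal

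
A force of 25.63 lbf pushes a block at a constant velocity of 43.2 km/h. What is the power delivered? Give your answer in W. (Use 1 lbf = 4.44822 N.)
Convert to SI: F = 114.008 N, v = 12.0 m/s
P = Fv = (114.008)(12.0) = 1368 W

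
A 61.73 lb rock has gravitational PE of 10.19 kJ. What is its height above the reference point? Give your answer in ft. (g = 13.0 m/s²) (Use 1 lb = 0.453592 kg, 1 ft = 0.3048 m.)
Convert to SI: m = 28.0002 kg, PE = 10190.0 J
h = PE/(mg) = 10190.0/(28.0002·13.0) = 27.9943 m = 91.84 ft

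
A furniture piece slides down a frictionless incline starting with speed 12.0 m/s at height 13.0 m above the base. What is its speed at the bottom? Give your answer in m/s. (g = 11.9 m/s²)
½mv₀² + mgh = ½mv² ⇒ v = √(v₀² + 2gh) = √(12.0² + 2·11.9·13.0) = 21.29 m/s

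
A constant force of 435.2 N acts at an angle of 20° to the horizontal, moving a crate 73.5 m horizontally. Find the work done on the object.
W = F·d·cosθ = (435.2)(73.5)cos(20°) = 30060 J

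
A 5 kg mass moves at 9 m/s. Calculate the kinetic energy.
KE = ½mv² = ½(5)(9)² = 202.5 J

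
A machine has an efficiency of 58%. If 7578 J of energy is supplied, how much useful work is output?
W_out = η·W_in = 0.58·7578 = 4395.24 J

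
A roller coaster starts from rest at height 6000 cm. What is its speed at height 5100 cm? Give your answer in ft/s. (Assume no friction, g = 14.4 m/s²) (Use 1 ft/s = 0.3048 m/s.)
Convert to SI: h₁−h₂ = 9.0 m
mgh₁ = mgh₂ + ½mv² ⇒ v = √(2g(h₁−h₂)) = √(2·14.4·9.0) = 16.0997 m/s = 52.82 ft/s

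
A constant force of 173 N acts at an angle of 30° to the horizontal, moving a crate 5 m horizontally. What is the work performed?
W = F·d·cosθ = (173)(5)cos(30°) = 749.1 J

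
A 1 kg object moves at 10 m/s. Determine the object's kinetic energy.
KE = ½mv² = ½(1)(10)² = 50.0 J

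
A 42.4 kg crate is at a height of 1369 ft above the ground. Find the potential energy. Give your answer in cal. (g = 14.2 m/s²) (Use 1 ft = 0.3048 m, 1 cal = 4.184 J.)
Convert to SI: m = 42.4 kg, h = 417.271 m
PE = mgh = (42.4)(14.2)(417.271) = 251231 J = 60050 cal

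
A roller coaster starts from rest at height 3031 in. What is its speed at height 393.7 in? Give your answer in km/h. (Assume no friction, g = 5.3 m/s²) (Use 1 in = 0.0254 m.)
Convert to SI: h₁−h₂ = 66.9874 m
mgh₁ = mgh₂ + ½mv² ⇒ v = √(2g(h₁−h₂)) = √(2·5.3·66.9874) = 26.6471 m/s = 95.93 km/h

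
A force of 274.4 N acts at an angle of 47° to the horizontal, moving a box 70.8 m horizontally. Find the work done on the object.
W = F·d·cosθ = (274.4)(70.8)cos(47°) = 13250 J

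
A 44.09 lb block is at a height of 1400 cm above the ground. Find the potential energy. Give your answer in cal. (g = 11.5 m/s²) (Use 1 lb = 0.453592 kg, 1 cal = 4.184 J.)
Convert to SI: m = 19.9989 kg, h = 14.0 m
PE = mgh = (19.9989)(11.5)(14.0) = 3219.82 J = 769.6 cal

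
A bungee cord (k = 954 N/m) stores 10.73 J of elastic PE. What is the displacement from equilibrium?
x = √(2·PE/k) = √(2·10.73/954) = 0.15 m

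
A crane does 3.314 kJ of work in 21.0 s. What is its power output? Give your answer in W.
Convert to SI: W = 3314.0 J, t = 21.0 s
P = W/t = 3314.0/21.0 = 157.8 W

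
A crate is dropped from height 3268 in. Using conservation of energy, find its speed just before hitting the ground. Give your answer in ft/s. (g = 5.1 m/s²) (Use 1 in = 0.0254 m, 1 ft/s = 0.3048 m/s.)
Convert to SI: h = 83.0072 m
mgh = ½mv² ⇒ v = √(2gh) = √(2·5.1·83.0072) = 29.0977 m/s = 95.46 ft/s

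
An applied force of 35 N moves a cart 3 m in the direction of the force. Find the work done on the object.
W = F·d = (35)(3) = 105.0 J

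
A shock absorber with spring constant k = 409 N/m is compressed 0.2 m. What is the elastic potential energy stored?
PE = ½kx² = ½(409)(0.2)² = 8.18 J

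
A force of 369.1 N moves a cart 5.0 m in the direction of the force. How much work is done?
W = F·d = (369.1)(5.0) = 1846 J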